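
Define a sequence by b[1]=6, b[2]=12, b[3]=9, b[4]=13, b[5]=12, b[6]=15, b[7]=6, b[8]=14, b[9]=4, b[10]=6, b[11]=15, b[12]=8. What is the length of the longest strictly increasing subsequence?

Let dp[i] be the length of the longest such subsequence ending at index i:
i:      1  2  3  4  5  6  7  8  9 10 11 12
b[i]:   6 12  9 13 12 15  6 14  4  6 15  8
dp:     1  2  2  3  3  4  1  4  1  2  5  3
Maximum dp value is 5.

5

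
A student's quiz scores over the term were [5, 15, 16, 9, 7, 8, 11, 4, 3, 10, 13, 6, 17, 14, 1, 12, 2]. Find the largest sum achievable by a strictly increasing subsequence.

Let S[i] be the best sum of a strictly increasing subsequence ending at i:
i:      1  2  3  4  5  6  7  8  9 10 11 12 13 14 15 16 17
a[i]:   5 15 16  9  7  8 11  4  3 10 13  6 17 14  1 12  2
S:      5 20 36 14 12 20 31  4  3 30 44 11 61 58  1 43  3
Maximum is 61 (e.g. 5 + 7 + 8 + 11 + 13 + 17).

61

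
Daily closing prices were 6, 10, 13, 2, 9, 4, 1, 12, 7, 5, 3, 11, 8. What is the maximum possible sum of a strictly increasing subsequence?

Let S[i] be the best sum of a strictly increasing subsequence ending at i:
i:      1  2  3  4  5  6  7  8  9 10 11 12 13
a[i]:   6 10 13  2  9  4  1 12  7  5  3 11  8
S:      6 16 29  2 15  6  1 28 13 11  5 27 21
Maximum is 29 (e.g. 6 + 10 + 13).

29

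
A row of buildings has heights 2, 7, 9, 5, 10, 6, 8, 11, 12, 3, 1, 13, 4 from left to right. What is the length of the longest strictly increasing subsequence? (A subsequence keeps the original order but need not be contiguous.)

Track the smallest tail for each achievable length (strict):
2 → extends → [2]
7 → extends → [2, 7]
9 → extends → [2, 7, 9]
5 → replaces 7 → [2, 5, 9]
10 → extends → [2, 5, 9, 10]
6 → replaces 9 → [2, 5, 6, 10]
8 → replaces 10 → [2, 5, 6, 8]
11 → extends → [2, 5, 6, 8, 11]
12 → extends → [2, 5, 6, 8, 11, 12]
3 → replaces 5 → [2, 3, 6, 8, 11, 12]
1 → replaces 2 → [1, 3, 6, 8, 11, 12]
13 → extends → [1, 3, 6, 8, 11, 12, 13]
4 → replaces 6 → [1, 3, 4, 8, 11, 12, 13]
Seven tails, so the longest strictly increasing subsequence has length 7 (e.g. 2, 7, 9, 10, 11, 12, 13).

7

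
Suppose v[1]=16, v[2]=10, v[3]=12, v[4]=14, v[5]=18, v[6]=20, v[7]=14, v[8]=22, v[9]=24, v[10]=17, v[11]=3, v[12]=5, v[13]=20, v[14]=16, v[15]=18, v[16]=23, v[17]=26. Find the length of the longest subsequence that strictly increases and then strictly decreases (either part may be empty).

inc[i] = longest strictly increasing subsequence ending at i; dec[i] = longest strictly decreasing subsequence starting at i:
i:      1  2  3  4  5  6  7  8  9 10 11 12 13 14 15 16 17
v[i]:  16 10 12 14 18 20 14 22 24 17  3  5 20 16 18 23 26
inc:    1  1  2  3  4  5  3  6  7  4  1  2  5  4  5  7  8
dec:    3  2  2  2  3  3  2  3  3  2  1  1  2  1  1  1  1
Best peak at i=9 (value 24): inc=7, dec=3, length 7+3−1 = 9.

9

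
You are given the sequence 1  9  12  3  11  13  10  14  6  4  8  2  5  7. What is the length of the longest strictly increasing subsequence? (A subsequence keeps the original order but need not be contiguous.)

5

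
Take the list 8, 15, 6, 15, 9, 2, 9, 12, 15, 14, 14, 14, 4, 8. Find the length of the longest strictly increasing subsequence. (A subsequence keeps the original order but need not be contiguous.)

4

Track the smallest tail for each achievable length (strict):
8 → extends → [8]
15 → extends → [8, 15]
6 → replaces 8 → [6, 15]
15 → already a tail → [6, 15]
9 → replaces 15 → [6, 9]
2 → replaces 6 → [2, 9]
9 → already a tail → [2, 9]
12 → extends → [2, 9, 12]
15 → extends → [2, 9, 12, 15]
14 → replaces 15 → [2, 9, 12, 14]
14 → already a tail → [2, 9, 12, 14]
14 → already a tail → [2, 9, 12, 14]
4 → replaces 9 → [2, 4, 12, 14]
8 → replaces 12 → [2, 4, 8, 14]
Four tails, so the longest strictly increasing subsequence has length 4 (e.g. 8, 9, 12, 15).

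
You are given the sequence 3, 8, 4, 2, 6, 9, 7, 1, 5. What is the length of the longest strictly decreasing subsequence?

4

Let dp[i] be the longest strictly decreasing subsequence ending at i:
i:     1 2 3 4 5 6 7 8 9
a[i]:  3 8 4 2 6 9 7 1 5
dp:    1 1 2 3 2 1 2 4 3
Maximum is 4.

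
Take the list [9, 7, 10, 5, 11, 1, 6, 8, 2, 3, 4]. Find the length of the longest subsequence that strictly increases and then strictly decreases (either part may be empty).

inc[i] = longest strictly increasing subsequence ending at i; dec[i] = longest strictly decreasing subsequence starting at i:
i:      1  2  3  4  5  6  7  8  9 10 11
a[i]:   9  7 10  5 11  1  6  8  2  3  4
inc:    1  1  2  1  3  1  2  3  2  3  4
dec:    4  3  3  2  3  1  2  2  1  1  1
Best peak at i=5 (value 11): inc=3, dec=3, length 3+3−1 = 5.

5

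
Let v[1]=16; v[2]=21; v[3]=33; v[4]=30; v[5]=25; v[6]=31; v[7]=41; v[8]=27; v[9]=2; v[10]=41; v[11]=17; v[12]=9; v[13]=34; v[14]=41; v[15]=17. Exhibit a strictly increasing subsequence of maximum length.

16, 21, 30, 31, 34, 41

Patience tails give the LIS length; then backtrack through the dp parents:
16 → extends → [16]
21 → extends → [16, 21]
33 → extends → [16, 21, 33]
30 → replaces 33 → [16, 21, 30]
25 → replaces 30 → [16, 21, 25]
31 → extends → [16, 21, 25, 31]
41 → extends → [16, 21, 25, 31, 41]
27 → replaces 31 → [16, 21, 25, 27, 41]
2 → replaces 16 → [2, 21, 25, 27, 41]
41 → already a tail → [2, 21, 25, 27, 41]
17 → replaces 21 → [2, 17, 25, 27, 41]
9 → replaces 17 → [2, 9, 25, 27, 41]
34 → replaces 41 → [2, 9, 25, 27, 34]
41 → extends → [2, 9, 25, 27, 34, 41]
17 → replaces 25 → [2, 9, 17, 27, 34, 41]
Length 6; one witness is 16, 21, 30, 31, 34, 41.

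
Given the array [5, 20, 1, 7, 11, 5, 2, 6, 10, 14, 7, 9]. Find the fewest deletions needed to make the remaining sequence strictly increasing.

7

Fewest deletions = n − (longest strictly increasing subsequence).
Patience tails:
5 → extends → [5]
20 → extends → [5, 20]
1 → replaces 5 → [1, 20]
7 → replaces 20 → [1, 7]
11 → extends → [1, 7, 11]
5 → replaces 7 → [1, 5, 11]
2 → replaces 5 → [1, 2, 11]
6 → replaces 11 → [1, 2, 6]
10 → extends → [1, 2, 6, 10]
14 → extends → [1, 2, 6, 10, 14]
7 → replaces 10 → [1, 2, 6, 7, 14]
9 → replaces 14 → [1, 2, 6, 7, 9]
Longest strictly increasing subsequence has length 5, so deletions = 12 − 5 = 7.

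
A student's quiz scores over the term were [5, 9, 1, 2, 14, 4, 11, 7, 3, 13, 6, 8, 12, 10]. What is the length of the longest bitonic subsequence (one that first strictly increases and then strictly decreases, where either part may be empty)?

inc[i] = longest strictly increasing subsequence ending at i; dec[i] = longest strictly decreasing subsequence starting at i:
i:      1  2  3  4  5  6  7  8  9 10 11 12 13 14
a[i]:   5  9  1  2 14  4 11  7  3 13  6  8 12 10
inc:    1  2  1  2  3  3  4  4  3  5  4  5  6  6
dec:    3  3  1  1  4  2  3  2  1  3  1  1  2  1
Best peak at i=10 (value 13): inc=5, dec=3, length 5+3−1 = 7.

7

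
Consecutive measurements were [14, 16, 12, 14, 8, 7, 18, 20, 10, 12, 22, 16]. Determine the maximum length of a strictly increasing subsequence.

Let dp[i] be the length of the longest such subsequence ending at index i:
i:      1  2  3  4  5  6  7  8  9 10 11 12
a[i]:  14 16 12 14  8  7 18 20 10 12 22 16
dp:     1  2  1  2  1  1  3  4  2  3  5  4
Maximum dp value is 5.

5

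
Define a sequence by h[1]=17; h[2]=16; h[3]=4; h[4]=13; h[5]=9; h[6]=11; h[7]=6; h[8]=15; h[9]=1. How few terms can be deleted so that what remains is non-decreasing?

Fewest deletions = n − (longest non-decreasing subsequence).
i:      1  2  3  4  5  6  7  8  9
h[i]:  17 16  4 13  9 11  6 15  1
dp:     1  1  1  2  2  3  2  4  1
max dp = 4, so deletions = 9 − 4 = 5.

5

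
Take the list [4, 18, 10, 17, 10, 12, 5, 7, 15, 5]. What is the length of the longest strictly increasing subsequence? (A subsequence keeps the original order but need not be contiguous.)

Track the smallest tail for each achievable length (strict):
4 → extends → [4]
18 → extends → [4, 18]
10 → replaces 18 → [4, 10]
17 → extends → [4, 10, 17]
10 → already a tail → [4, 10, 17]
12 → replaces 17 → [4, 10, 12]
5 → replaces 10 → [4, 5, 12]
7 → replaces 12 → [4, 5, 7]
15 → extends → [4, 5, 7, 15]
5 → already a tail → [4, 5, 7, 15]
Four tails, so the longest strictly increasing subsequence has length 4 (e.g. 4, 10, 12, 15).

4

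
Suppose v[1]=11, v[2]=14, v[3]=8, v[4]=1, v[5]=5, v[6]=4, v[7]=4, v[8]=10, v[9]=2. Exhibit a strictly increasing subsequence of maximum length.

1, 5, 10

Patience tails give the LIS length; then backtrack through the dp parents:
11 → extends → [11]
14 → extends → [11, 14]
8 → replaces 11 → [8, 14]
1 → replaces 8 → [1, 14]
5 → replaces 14 → [1, 5]
4 → replaces 5 → [1, 4]
4 → already a tail → [1, 4]
10 → extends → [1, 4, 10]
2 → replaces 4 → [1, 2, 10]
Length 3; one witness is 1, 5, 10.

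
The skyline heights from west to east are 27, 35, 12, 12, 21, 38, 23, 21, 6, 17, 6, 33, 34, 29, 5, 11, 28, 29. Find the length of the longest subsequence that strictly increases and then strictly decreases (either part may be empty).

8

inc[i] = longest strictly increasing subsequence ending at i; dec[i] = longest strictly decreasing subsequence starting at i:
i:      1  2  3  4  5  6  7  8  9 10 11 12 13 14 15 16 17 18
a[i]:  27 35 12 12 21 38 23 21  6 17  6 33 34 29  5 11 28 29
inc:    1  2  1  1  2  3  3  2  1  2  1  4  5  4  1  2  4  5
dec:    6  6  3  3  4  6  5  4  2  3  2  3  3  2  1  1  1  1
Best peak at i=6 (value 38): inc=3, dec=6, length 3+6−1 = 8.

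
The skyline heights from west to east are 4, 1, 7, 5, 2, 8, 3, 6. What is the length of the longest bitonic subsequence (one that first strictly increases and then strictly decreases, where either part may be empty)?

4

inc[i] = longest strictly increasing subsequence ending at i; dec[i] = longest strictly decreasing subsequence starting at i:
i:     1 2 3 4 5 6 7 8
a[i]:  4 1 7 5 2 8 3 6
inc:   1 1 2 2 2 3 3 4
dec:   2 1 3 2 1 2 1 1
Best peak at i=3 (value 7): inc=2, dec=3, length 2+3−1 = 4.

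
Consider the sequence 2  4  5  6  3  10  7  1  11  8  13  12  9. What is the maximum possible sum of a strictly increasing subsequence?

51

Let S[i] be the best sum of a strictly increasing subsequence ending at i:
i:      1  2  3  4  5  6  7  8  9 10 11 12 13
a[i]:   2  4  5  6  3 10  7  1 11  8 13 12  9
S:      2  6 11 17  5 27 24  1 38 32 51 50 41
Maximum is 51 (e.g. 2 + 4 + 5 + 6 + 10 + 11 + 13).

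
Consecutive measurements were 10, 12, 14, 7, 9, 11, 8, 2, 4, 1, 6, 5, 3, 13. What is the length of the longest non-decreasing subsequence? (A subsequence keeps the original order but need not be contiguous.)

4

Track the smallest tail for each achievable length (allowing ties):
10 → extends → [10]
12 → extends → [10, 12]
14 → extends → [10, 12, 14]
7 → replaces 10 → [7, 12, 14]
9 → replaces 12 → [7, 9, 14]
11 → replaces 14 → [7, 9, 11]
8 → replaces 9 → [7, 8, 11]
2 → replaces 7 → [2, 8, 11]
4 → replaces 8 → [2, 4, 11]
1 → replaces 2 → [1, 4, 11]
6 → replaces 11 → [1, 4, 6]
5 → replaces 6 → [1, 4, 5]
3 → replaces 4 → [1, 3, 5]
13 → extends → [1, 3, 5, 13]
Four tails, so the longest non-decreasing subsequence has length 4 (e.g. 7, 9, 11, 13).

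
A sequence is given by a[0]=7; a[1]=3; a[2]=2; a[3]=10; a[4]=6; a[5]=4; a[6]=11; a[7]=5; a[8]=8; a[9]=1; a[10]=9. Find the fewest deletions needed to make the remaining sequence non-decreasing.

Fewest deletions = n − (longest non-decreasing subsequence).
Patience tails:
7 → extends → [7]
3 → replaces 7 → [3]
2 → replaces 3 → [2]
10 → extends → [2, 10]
6 → replaces 10 → [2, 6]
4 → replaces 6 → [2, 4]
11 → extends → [2, 4, 11]
5 → replaces 11 → [2, 4, 5]
8 → extends → [2, 4, 5, 8]
1 → replaces 2 → [1, 4, 5, 8]
9 → extends → [1, 4, 5, 8, 9]
Longest non-decreasing subsequence has length 5, so deletions = 11 − 5 = 6.

6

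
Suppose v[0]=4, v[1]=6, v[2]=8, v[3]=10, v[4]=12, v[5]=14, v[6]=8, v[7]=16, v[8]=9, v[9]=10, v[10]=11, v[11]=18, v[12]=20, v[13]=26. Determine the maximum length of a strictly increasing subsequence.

10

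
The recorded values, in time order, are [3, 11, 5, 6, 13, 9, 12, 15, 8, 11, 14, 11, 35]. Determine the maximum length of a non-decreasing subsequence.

7

Let dp[i] be the length of the longest such subsequence ending at index i:
i:      1  2  3  4  5  6  7  8  9 10 11 12 13
a[i]:   3 11  5  6 13  9 12 15  8 11 14 11 35
dp:     1  2  2  3  4  4  5  6  4  5  6  6  7
Maximum dp value is 7.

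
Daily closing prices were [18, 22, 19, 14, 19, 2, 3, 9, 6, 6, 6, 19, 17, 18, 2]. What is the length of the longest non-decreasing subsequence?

Let dp[i] be the length of the longest such subsequence ending at index i:
i:      1  2  3  4  5  6  7  8  9 10 11 12 13 14 15
a[i]:  18 22 19 14 19  2  3  9  6  6  6 19 17 18  2
dp:     1  2  2  1  3  1  2  3  3  4  5  6  6  7  2
Maximum dp value is 7.

7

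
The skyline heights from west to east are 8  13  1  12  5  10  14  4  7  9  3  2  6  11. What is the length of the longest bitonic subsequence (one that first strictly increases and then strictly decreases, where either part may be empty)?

7

inc[i] = longest strictly increasing subsequence ending at i; dec[i] = longest strictly decreasing subsequence starting at i:
i:      1  2  3  4  5  6  7  8  9 10 11 12 13 14
a[i]:   8 13  1 12  5 10 14  4  7  9  3  2  6 11
inc:    1  2  1  2  2  3  4  2  3  4  2  2  3  5
dec:    5  6  1  5  4  4  4  3  3  3  2  1  1  1
Best peak at i=2 (value 13): inc=2, dec=6, length 2+6−1 = 7.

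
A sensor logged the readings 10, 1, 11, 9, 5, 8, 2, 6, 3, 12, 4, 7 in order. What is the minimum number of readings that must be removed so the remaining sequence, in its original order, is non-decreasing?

7

Fewest deletions = n − (longest non-decreasing subsequence).
i:      1  2  3  4  5  6  7  8  9 10 11 12
a[i]:  10  1 11  9  5  8  2  6  3 12  4  7
dp:     1  1  2  2  2  3  2  3  3  4  4  5
max dp = 5, so deletions = 12 − 5 = 7.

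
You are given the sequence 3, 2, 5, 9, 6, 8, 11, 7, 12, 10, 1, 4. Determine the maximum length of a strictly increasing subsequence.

6

Track the smallest tail for each achievable length (strict):
3 → extends → [3]
2 → replaces 3 → [2]
5 → extends → [2, 5]
9 → extends → [2, 5, 9]
6 → replaces 9 → [2, 5, 6]
8 → extends → [2, 5, 6, 8]
11 → extends → [2, 5, 6, 8, 11]
7 → replaces 8 → [2, 5, 6, 7, 11]
12 → extends → [2, 5, 6, 7, 11, 12]
10 → replaces 11 → [2, 5, 6, 7, 10, 12]
1 → replaces 2 → [1, 5, 6, 7, 10, 12]
4 → replaces 5 → [1, 4, 6, 7, 10, 12]
Six tails, so the longest strictly increasing subsequence has length 6 (e.g. 3, 5, 6, 8, 11, 12).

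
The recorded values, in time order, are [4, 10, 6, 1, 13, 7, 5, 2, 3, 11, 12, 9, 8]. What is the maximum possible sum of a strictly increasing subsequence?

40

Let S[i] be the best sum of a strictly increasing subsequence ending at i:
i:      1  2  3  4  5  6  7  8  9 10 11 12 13
a[i]:   4 10  6  1 13  7  5  2  3 11 12  9  8
S:      4 14 10  1 27 17  9  3  6 28 40 26 25
Maximum is 40 (e.g. 4 + 6 + 7 + 11 + 12).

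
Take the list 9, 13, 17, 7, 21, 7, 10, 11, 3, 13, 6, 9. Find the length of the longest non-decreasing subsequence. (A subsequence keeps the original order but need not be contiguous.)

Track the smallest tail for each achievable length (allowing ties):
9 → extends → [9]
13 → extends → [9, 13]
17 → extends → [9, 13, 17]
7 → replaces 9 → [7, 13, 17]
21 → extends → [7, 13, 17, 21]
7 → replaces 13 → [7, 7, 17, 21]
10 → replaces 17 → [7, 7, 10, 21]
11 → replaces 21 → [7, 7, 10, 11]
3 → replaces 7 → [3, 7, 10, 11]
13 → extends → [3, 7, 10, 11, 13]
6 → replaces 7 → [3, 6, 10, 11, 13]
9 → replaces 10 → [3, 6, 9, 11, 13]
Five tails, so the longest non-decreasing subsequence has length 5 (e.g. 7, 7, 10, 11, 13).

5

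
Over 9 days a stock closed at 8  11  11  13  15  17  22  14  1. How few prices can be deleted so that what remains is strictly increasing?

Fewest deletions = n − (longest strictly increasing subsequence).
Patience tails:
8 → extends → [8]
11 → extends → [8, 11]
11 → already a tail → [8, 11]
13 → extends → [8, 11, 13]
15 → extends → [8, 11, 13, 15]
17 → extends → [8, 11, 13, 15, 17]
22 → extends → [8, 11, 13, 15, 17, 22]
14 → replaces 15 → [8, 11, 13, 14, 17, 22]
1 → replaces 8 → [1, 11, 13, 14, 17, 22]
Longest strictly increasing subsequence has length 6, so deletions = 9 − 6 = 3.

3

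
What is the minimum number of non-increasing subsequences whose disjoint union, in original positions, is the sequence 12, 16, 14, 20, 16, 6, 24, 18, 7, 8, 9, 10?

5

Place each on the leftmost legal pile:
12 → new pile 1 (tops now [12])
16 → new pile 2 (tops now [12, 16])
14 → pile 2 (tops now [12, 14])
20 → new pile 3 (tops now [12, 14, 20])
16 → pile 3 (tops now [12, 14, 16])
6 → pile 1 (tops now [6, 14, 16])
24 → new pile 4 (tops now [6, 14, 16, 24])
18 → pile 4 (tops now [6, 14, 16, 18])
7 → pile 2 (tops now [6, 7, 16, 18])
8 → pile 3 (tops now [6, 7, 8, 18])
9 → pile 4 (tops now [6, 7, 8, 9])
10 → new pile 5 (tops now [6, 7, 8, 9, 10])
Five piles.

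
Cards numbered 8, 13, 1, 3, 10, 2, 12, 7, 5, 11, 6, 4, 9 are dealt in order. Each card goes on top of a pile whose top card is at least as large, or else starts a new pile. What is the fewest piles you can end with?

The minimum number of non-increasing subsequences covering a sequence equals the length of its longest strictly increasing subsequence.
LIS length is 5 (e.g. 1, 3, 5, 6, 9), so 5 piles are needed.

5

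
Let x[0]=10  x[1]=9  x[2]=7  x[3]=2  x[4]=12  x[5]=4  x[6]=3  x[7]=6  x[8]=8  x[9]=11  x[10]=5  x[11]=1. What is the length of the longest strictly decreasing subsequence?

6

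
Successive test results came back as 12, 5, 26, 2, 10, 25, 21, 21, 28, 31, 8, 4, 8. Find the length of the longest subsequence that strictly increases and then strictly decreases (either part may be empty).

inc[i] = longest strictly increasing subsequence ending at i; dec[i] = longest strictly decreasing subsequence starting at i:
i:      1  2  3  4  5  6  7  8  9 10 11 12 13
a[i]:  12  5 26  2 10 25 21 21 28 31  8  4  8
inc:    1  1  2  1  2  3  3  3  4  5  2  2  3
dec:    4  2  5  1  3  4  3  3  3  3  2  1  1
Best peak at i=10 (value 31): inc=5, dec=3, length 5+3−1 = 7.

7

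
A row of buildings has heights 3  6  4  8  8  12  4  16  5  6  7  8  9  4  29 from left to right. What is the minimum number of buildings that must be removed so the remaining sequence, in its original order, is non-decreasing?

Fewest deletions = n − (longest non-decreasing subsequence).
Patience tails:
3 → extends → [3]
6 → extends → [3, 6]
4 → replaces 6 → [3, 4]
8 → extends → [3, 4, 8]
8 → extends → [3, 4, 8, 8]
12 → extends → [3, 4, 8, 8, 12]
4 → replaces 8 → [3, 4, 4, 8, 12]
16 → extends → [3, 4, 4, 8, 12, 16]
5 → replaces 8 → [3, 4, 4, 5, 12, 16]
6 → replaces 12 → [3, 4, 4, 5, 6, 16]
7 → replaces 16 → [3, 4, 4, 5, 6, 7]
8 → extends → [3, 4, 4, 5, 6, 7, 8]
9 → extends → [3, 4, 4, 5, 6, 7, 8, 9]
4 → replaces 5 → [3, 4, 4, 4, 6, 7, 8, 9]
29 → extends → [3, 4, 4, 4, 6, 7, 8, 9, 29]
Longest non-decreasing subsequence has length 9, so deletions = 15 − 9 = 6.

6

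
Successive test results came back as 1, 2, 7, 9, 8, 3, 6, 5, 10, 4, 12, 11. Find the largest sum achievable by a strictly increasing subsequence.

41

Let S[i] be the best sum of a strictly increasing subsequence ending at i:
i:      1  2  3  4  5  6  7  8  9 10 11 12
a[i]:   1  2  7  9  8  3  6  5 10  4 12 11
S:      1  3 10 19 18  6 12 11 29 10 41 40
Maximum is 41 (e.g. 1 + 2 + 7 + 9 + 10 + 12).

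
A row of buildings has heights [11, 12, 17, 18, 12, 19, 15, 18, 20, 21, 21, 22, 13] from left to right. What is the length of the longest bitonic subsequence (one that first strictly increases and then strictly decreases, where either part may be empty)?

9

inc[i] = longest strictly increasing subsequence ending at i; dec[i] = longest strictly decreasing subsequence starting at i:
i:      1  2  3  4  5  6  7  8  9 10 11 12 13
a[i]:  11 12 17 18 12 19 15 18 20 21 21 22 13
inc:    1  2  3  4  2  5  3  4  6  7  7  8  3
dec:    1  1  3  3  1  3  2  2  2  2  2  2  1
Best peak at i=12 (value 22): inc=8, dec=2, length 8+2−1 = 9.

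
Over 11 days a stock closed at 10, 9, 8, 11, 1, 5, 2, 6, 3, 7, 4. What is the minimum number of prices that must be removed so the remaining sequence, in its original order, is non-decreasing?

Fewest deletions = n − (longest non-decreasing subsequence).
i:      1  2  3  4  5  6  7  8  9 10 11
a[i]:  10  9  8 11  1  5  2  6  3  7  4
dp:     1  1  1  2  1  2  2  3  3  4  4
max dp = 4, so deletions = 11 − 4 = 7.

7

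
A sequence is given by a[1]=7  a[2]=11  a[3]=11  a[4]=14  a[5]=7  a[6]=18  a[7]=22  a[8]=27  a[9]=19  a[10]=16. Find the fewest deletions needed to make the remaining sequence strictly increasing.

Fewest deletions = n − (longest strictly increasing subsequence).
i:      1  2  3  4  5  6  7  8  9 10
a[i]:   7 11 11 14  7 18 22 27 19 16
dp:     1  2  2  3  1  4  5  6  5  4
max dp = 6, so deletions = 10 − 6 = 4.

4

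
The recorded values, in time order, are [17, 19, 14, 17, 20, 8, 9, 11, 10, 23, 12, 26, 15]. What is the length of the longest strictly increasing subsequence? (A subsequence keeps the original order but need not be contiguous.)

5

Track the smallest tail for each achievable length (strict):
17 → extends → [17]
19 → extends → [17, 19]
14 → replaces 17 → [14, 19]
17 → replaces 19 → [14, 17]
20 → extends → [14, 17, 20]
8 → replaces 14 → [8, 17, 20]
9 → replaces 17 → [8, 9, 20]
11 → replaces 20 → [8, 9, 11]
10 → replaces 11 → [8, 9, 10]
23 → extends → [8, 9, 10, 23]
12 → replaces 23 → [8, 9, 10, 12]
26 → extends → [8, 9, 10, 12, 26]
15 → replaces 26 → [8, 9, 10, 12, 15]
Five tails, so the longest strictly increasing subsequence has length 5 (e.g. 17, 19, 20, 23, 26).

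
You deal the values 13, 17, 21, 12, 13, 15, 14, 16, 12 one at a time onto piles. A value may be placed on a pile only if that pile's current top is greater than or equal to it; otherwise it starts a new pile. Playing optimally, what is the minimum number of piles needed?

4

Place each on the leftmost legal pile:
13 → new pile 1 (tops now [13])
17 → new pile 2 (tops now [13, 17])
21 → new pile 3 (tops now [13, 17, 21])
12 → pile 1 (tops now [12, 17, 21])
13 → pile 2 (tops now [12, 13, 21])
15 → pile 3 (tops now [12, 13, 15])
14 → pile 3 (tops now [12, 13, 14])
16 → new pile 4 (tops now [12, 13, 14, 16])
12 → pile 1 (tops now [12, 13, 14, 16])
Four piles.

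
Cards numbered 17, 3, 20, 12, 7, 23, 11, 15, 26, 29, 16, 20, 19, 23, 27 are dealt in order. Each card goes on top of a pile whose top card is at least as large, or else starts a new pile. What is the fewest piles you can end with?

8

Place each on the leftmost legal pile:
17 → new pile 1 (tops now [17])
3 → pile 1 (tops now [3])
20 → new pile 2 (tops now [3, 20])
12 → pile 2 (tops now [3, 12])
7 → pile 2 (tops now [3, 7])
23 → new pile 3 (tops now [3, 7, 23])
11 → pile 3 (tops now [3, 7, 11])
15 → new pile 4 (tops now [3, 7, 11, 15])
26 → new pile 5 (tops now [3, 7, 11, 15, 26])
29 → new pile 6 (tops now [3, 7, 11, 15, 26, 29])
16 → pile 5 (tops now [3, 7, 11, 15, 16, 29])
20 → pile 6 (tops now [3, 7, 11, 15, 16, 20])
19 → pile 6 (tops now [3, 7, 11, 15, 16, 19])
23 → new pile 7 (tops now [3, 7, 11, 15, 16, 19, 23])
27 → new pile 8 (tops now [3, 7, 11, 15, 16, 19, 23, 27])
Eight piles.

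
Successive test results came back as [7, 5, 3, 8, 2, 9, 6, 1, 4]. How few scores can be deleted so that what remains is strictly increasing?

6

Fewest deletions = n − (longest strictly increasing subsequence).
Patience tails:
7 → extends → [7]
5 → replaces 7 → [5]
3 → replaces 5 → [3]
8 → extends → [3, 8]
2 → replaces 3 → [2, 8]
9 → extends → [2, 8, 9]
6 → replaces 8 → [2, 6, 9]
1 → replaces 2 → [1, 6, 9]
4 → replaces 6 → [1, 4, 9]
Longest strictly increasing subsequence has length 3, so deletions = 9 − 3 = 6.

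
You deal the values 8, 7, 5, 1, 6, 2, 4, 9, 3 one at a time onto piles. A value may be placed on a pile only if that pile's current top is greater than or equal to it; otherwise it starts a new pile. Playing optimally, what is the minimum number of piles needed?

The minimum number of non-increasing subsequences covering a sequence equals the length of its longest strictly increasing subsequence.
LIS length is 4 (e.g. 1, 2, 4, 9), so 4 piles are needed.

4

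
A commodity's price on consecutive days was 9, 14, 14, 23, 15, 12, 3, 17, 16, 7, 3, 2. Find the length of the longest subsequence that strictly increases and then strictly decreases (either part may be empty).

inc[i] = longest strictly increasing subsequence ending at i; dec[i] = longest strictly decreasing subsequence starting at i:
i:      1  2  3  4  5  6  7  8  9 10 11 12
a[i]:   9 14 14 23 15 12  3 17 16  7  3  2
inc:    1  2  2  3  3  2  1  4  4  2  1  1
dec:    4  5  5  6  5  4  2  5  4  3  2  1
Best peak at i=4 (value 23): inc=3, dec=6, length 3+6−1 = 8.

8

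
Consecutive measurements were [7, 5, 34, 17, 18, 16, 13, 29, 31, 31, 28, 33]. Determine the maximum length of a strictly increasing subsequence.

6

Track the smallest tail for each achievable length (strict):
7 → extends → [7]
5 → replaces 7 → [5]
34 → extends → [5, 34]
17 → replaces 34 → [5, 17]
18 → extends → [5, 17, 18]
16 → replaces 17 → [5, 16, 18]
13 → replaces 16 → [5, 13, 18]
29 → extends → [5, 13, 18, 29]
31 → extends → [5, 13, 18, 29, 31]
31 → already a tail → [5, 13, 18, 29, 31]
28 → replaces 29 → [5, 13, 18, 28, 31]
33 → extends → [5, 13, 18, 28, 31, 33]
Six tails, so the longest strictly increasing subsequence has length 6 (e.g. 7, 17, 18, 29, 31, 33).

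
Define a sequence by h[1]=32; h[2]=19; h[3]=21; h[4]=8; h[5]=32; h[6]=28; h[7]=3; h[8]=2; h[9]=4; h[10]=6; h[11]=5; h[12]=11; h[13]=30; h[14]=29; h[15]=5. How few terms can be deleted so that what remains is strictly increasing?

10

Fewest deletions = n − (longest strictly increasing subsequence).
Patience tails:
32 → extends → [32]
19 → replaces 32 → [19]
21 → extends → [19, 21]
8 → replaces 19 → [8, 21]
32 → extends → [8, 21, 32]
28 → replaces 32 → [8, 21, 28]
3 → replaces 8 → [3, 21, 28]
2 → replaces 3 → [2, 21, 28]
4 → replaces 21 → [2, 4, 28]
6 → replaces 28 → [2, 4, 6]
5 → replaces 6 → [2, 4, 5]
11 → extends → [2, 4, 5, 11]
30 → extends → [2, 4, 5, 11, 30]
29 → replaces 30 → [2, 4, 5, 11, 29]
5 → already a tail → [2, 4, 5, 11, 29]
Longest strictly increasing subsequence has length 5, so deletions = 15 − 5 = 10.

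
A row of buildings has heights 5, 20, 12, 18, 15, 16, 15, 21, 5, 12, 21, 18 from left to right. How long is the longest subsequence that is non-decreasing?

Track the smallest tail for each achievable length (allowing ties):
5 → extends → [5]
20 → extends → [5, 20]
12 → replaces 20 → [5, 12]
18 → extends → [5, 12, 18]
15 → replaces 18 → [5, 12, 15]
16 → extends → [5, 12, 15, 16]
15 → replaces 16 → [5, 12, 15, 15]
21 → extends → [5, 12, 15, 15, 21]
5 → replaces 12 → [5, 5, 15, 15, 21]
12 → replaces 15 → [5, 5, 12, 15, 21]
21 → extends → [5, 5, 12, 15, 21, 21]
18 → replaces 21 → [5, 5, 12, 15, 18, 21]
Six tails, so the longest non-decreasing subsequence has length 6 (e.g. 5, 12, 15, 16, 21, 21).

6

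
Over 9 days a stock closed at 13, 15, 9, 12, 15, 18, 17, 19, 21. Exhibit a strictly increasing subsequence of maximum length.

9, 12, 15, 18, 19, 21

Patience tails give the LIS length; then backtrack through the dp parents:
13 → extends → [13]
15 → extends → [13, 15]
9 → replaces 13 → [9, 15]
12 → replaces 15 → [9, 12]
15 → extends → [9, 12, 15]
18 → extends → [9, 12, 15, 18]
17 → replaces 18 → [9, 12, 15, 17]
19 → extends → [9, 12, 15, 17, 19]
21 → extends → [9, 12, 15, 17, 19, 21]
Length 6; one witness is 9, 12, 15, 18, 19, 21.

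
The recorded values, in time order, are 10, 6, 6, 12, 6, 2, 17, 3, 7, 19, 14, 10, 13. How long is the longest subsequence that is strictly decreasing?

Let dp[i] be the longest strictly decreasing subsequence ending at i:
i:      1  2  3  4  5  6  7  8  9 10 11 12 13
a[i]:  10  6  6 12  6  2 17  3  7 19 14 10 13
dp:     1  2  2  1  2  3  1  3  2  1  2  3  3
Maximum is 3.

3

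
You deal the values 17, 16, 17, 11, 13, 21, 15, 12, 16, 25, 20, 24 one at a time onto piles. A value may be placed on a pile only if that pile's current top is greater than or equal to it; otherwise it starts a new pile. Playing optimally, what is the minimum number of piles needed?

6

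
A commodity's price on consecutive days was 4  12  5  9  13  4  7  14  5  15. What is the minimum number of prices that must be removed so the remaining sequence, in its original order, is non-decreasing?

4

Fewest deletions = n − (longest non-decreasing subsequence).
Patience tails:
4 → extends → [4]
12 → extends → [4, 12]
5 → replaces 12 → [4, 5]
9 → extends → [4, 5, 9]
13 → extends → [4, 5, 9, 13]
4 → replaces 5 → [4, 4, 9, 13]
7 → replaces 9 → [4, 4, 7, 13]
14 → extends → [4, 4, 7, 13, 14]
5 → replaces 7 → [4, 4, 5, 13, 14]
15 → extends → [4, 4, 5, 13, 14, 15]
Longest non-decreasing subsequence has length 6, so deletions = 10 − 6 = 4.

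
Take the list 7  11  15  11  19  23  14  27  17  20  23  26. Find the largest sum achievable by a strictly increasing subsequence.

121

Let S[i] be the best sum of a strictly increasing subsequence ending at i:
i:       1   2   3   4   5   6   7   8   9  10  11  12
a[i]:    7  11  15  11  19  23  14  27  17  20  23  26
S:       7  18  33  18  52  75  32 102  50  72  95 121
Maximum is 121 (e.g. 7 + 11 + 15 + 19 + 20 + 23 + 26).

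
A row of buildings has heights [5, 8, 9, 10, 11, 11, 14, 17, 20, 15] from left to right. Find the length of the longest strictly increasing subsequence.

Let dp[i] be the length of the longest such subsequence ending at index i:
i:      1  2  3  4  5  6  7  8  9 10
a[i]:   5  8  9 10 11 11 14 17 20 15
dp:     1  2  3  4  5  5  6  7  8  7
Maximum dp value is 8.

8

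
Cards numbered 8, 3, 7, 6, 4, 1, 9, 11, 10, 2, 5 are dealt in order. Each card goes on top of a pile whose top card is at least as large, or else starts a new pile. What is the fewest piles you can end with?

Place each on the leftmost legal pile:
8 → new pile 1 (tops now [8])
3 → pile 1 (tops now [3])
7 → new pile 2 (tops now [3, 7])
6 → pile 2 (tops now [3, 6])
4 → pile 2 (tops now [3, 4])
1 → pile 1 (tops now [1, 4])
9 → new pile 3 (tops now [1, 4, 9])
11 → new pile 4 (tops now [1, 4, 9, 11])
10 → pile 4 (tops now [1, 4, 9, 10])
2 → pile 2 (tops now [1, 2, 9, 10])
5 → pile 3 (tops now [1, 2, 5, 10])
Four piles.

4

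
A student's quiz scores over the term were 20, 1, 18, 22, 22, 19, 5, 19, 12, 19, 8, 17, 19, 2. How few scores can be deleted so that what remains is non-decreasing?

Fewest deletions = n − (longest non-decreasing subsequence).
i:      1  2  3  4  5  6  7  8  9 10 11 12 13 14
a[i]:  20  1 18 22 22 19  5 19 12 19  8 17 19  2
dp:     1  1  2  3  4  3  2  4  3  5  3  4  6  2
max dp = 6, so deletions = 14 − 6 = 8.

8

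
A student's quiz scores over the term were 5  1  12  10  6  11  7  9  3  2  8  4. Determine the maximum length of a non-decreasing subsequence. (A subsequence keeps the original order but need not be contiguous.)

Track the smallest tail for each achievable length (allowing ties):
5 → extends → [5]
1 → replaces 5 → [1]
12 → extends → [1, 12]
10 → replaces 12 → [1, 10]
6 → replaces 10 → [1, 6]
11 → extends → [1, 6, 11]
7 → replaces 11 → [1, 6, 7]
9 → extends → [1, 6, 7, 9]
3 → replaces 6 → [1, 3, 7, 9]
2 → replaces 3 → [1, 2, 7, 9]
8 → replaces 9 → [1, 2, 7, 8]
4 → replaces 7 → [1, 2, 4, 8]
Four tails, so the longest non-decreasing subsequence has length 4 (e.g. 5, 6, 7, 9).

4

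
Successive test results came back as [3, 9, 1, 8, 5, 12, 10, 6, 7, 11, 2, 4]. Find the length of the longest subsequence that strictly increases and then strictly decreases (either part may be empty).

inc[i] = longest strictly increasing subsequence ending at i; dec[i] = longest strictly decreasing subsequence starting at i:
i:      1  2  3  4  5  6  7  8  9 10 11 12
a[i]:   3  9  1  8  5 12 10  6  7 11  2  4
inc:    1  2  1  2  2  3  3  3  4  5  2  3
dec:    2  4  1  3  2  4  3  2  2  2  1  1
Best peak at i=6 (value 12): inc=3, dec=4, length 3+4−1 = 6.

6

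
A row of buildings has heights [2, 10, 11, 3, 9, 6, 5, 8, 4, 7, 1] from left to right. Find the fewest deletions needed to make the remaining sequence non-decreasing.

Fewest deletions = n − (longest non-decreasing subsequence).
Patience tails:
2 → extends → [2]
10 → extends → [2, 10]
11 → extends → [2, 10, 11]
3 → replaces 10 → [2, 3, 11]
9 → replaces 11 → [2, 3, 9]
6 → replaces 9 → [2, 3, 6]
5 → replaces 6 → [2, 3, 5]
8 → extends → [2, 3, 5, 8]
4 → replaces 5 → [2, 3, 4, 8]
7 → replaces 8 → [2, 3, 4, 7]
1 → replaces 2 → [1, 3, 4, 7]
Longest non-decreasing subsequence has length 4, so deletions = 11 − 4 = 7.

7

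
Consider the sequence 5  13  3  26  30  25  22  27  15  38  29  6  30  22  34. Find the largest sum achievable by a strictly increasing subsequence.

164

Let S[i] be the best sum of a strictly increasing subsequence ending at i:
i:       1   2   3   4   5   6   7   8   9  10  11  12  13  14  15
a[i]:    5  13   3  26  30  25  22  27  15  38  29   6  30  22  34
S:       5  18   3  44  74  43  40  71  33 112 100  11 130  55 164
Maximum is 164 (e.g. 5 + 13 + 26 + 27 + 29 + 30 + 34).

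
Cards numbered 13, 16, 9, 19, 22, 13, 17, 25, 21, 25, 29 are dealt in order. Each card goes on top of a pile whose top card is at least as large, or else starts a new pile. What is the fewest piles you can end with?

6

The minimum number of non-increasing subsequences covering a sequence equals the length of its longest strictly increasing subsequence.
LIS length is 6 (e.g. 13, 16, 19, 22, 25, 29), so 6 piles are needed.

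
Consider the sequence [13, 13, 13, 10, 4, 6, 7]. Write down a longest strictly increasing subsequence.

Patience tails give the LIS length; then backtrack through the dp parents:
13 → extends → [13]
13 → already a tail → [13]
13 → already a tail → [13]
10 → replaces 13 → [10]
4 → replaces 10 → [4]
6 → extends → [4, 6]
7 → extends → [4, 6, 7]
Length 3; one witness is 4, 6, 7.

4, 6, 7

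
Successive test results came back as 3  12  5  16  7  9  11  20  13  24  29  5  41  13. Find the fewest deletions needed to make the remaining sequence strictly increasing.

5

Fewest deletions = n − (longest strictly increasing subsequence).
i:      1  2  3  4  5  6  7  8  9 10 11 12 13 14
a[i]:   3 12  5 16  7  9 11 20 13 24 29  5 41 13
dp:     1  2  2  3  3  4  5  6  6  7  8  2  9  6
max dp = 9, so deletions = 14 − 9 = 5.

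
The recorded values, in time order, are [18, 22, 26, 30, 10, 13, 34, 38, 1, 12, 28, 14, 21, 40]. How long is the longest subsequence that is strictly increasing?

7

Track the smallest tail for each achievable length (strict):
18 → extends → [18]
22 → extends → [18, 22]
26 → extends → [18, 22, 26]
30 → extends → [18, 22, 26, 30]
10 → replaces 18 → [10, 22, 26, 30]
13 → replaces 22 → [10, 13, 26, 30]
34 → extends → [10, 13, 26, 30, 34]
38 → extends → [10, 13, 26, 30, 34, 38]
1 → replaces 10 → [1, 13, 26, 30, 34, 38]
12 → replaces 13 → [1, 12, 26, 30, 34, 38]
28 → replaces 30 → [1, 12, 26, 28, 34, 38]
14 → replaces 26 → [1, 12, 14, 28, 34, 38]
21 → replaces 28 → [1, 12, 14, 21, 34, 38]
40 → extends → [1, 12, 14, 21, 34, 38, 40]
Seven tails, so the longest strictly increasing subsequence has length 7 (e.g. 18, 22, 26, 30, 34, 38, 40).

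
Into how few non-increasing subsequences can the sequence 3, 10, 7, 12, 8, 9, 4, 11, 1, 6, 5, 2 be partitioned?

Place each on the leftmost legal pile:
3 → new pile 1 (tops now [3])
10 → new pile 2 (tops now [3, 10])
7 → pile 2 (tops now [3, 7])
12 → new pile 3 (tops now [3, 7, 12])
8 → pile 3 (tops now [3, 7, 8])
9 → new pile 4 (tops now [3, 7, 8, 9])
4 → pile 2 (tops now [3, 4, 8, 9])
11 → new pile 5 (tops now [3, 4, 8, 9, 11])
1 → pile 1 (tops now [1, 4, 8, 9, 11])
6 → pile 3 (tops now [1, 4, 6, 9, 11])
5 → pile 3 (tops now [1, 4, 5, 9, 11])
2 → pile 2 (tops now [1, 2, 5, 9, 11])
Five piles.

5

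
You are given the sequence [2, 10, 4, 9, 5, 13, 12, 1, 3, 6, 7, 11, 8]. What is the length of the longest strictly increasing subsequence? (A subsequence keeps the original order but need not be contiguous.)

Track the smallest tail for each achievable length (strict):
2 → extends → [2]
10 → extends → [2, 10]
4 → replaces 10 → [2, 4]
9 → extends → [2, 4, 9]
5 → replaces 9 → [2, 4, 5]
13 → extends → [2, 4, 5, 13]
12 → replaces 13 → [2, 4, 5, 12]
1 → replaces 2 → [1, 4, 5, 12]
3 → replaces 4 → [1, 3, 5, 12]
6 → replaces 12 → [1, 3, 5, 6]
7 → extends → [1, 3, 5, 6, 7]
11 → extends → [1, 3, 5, 6, 7, 11]
8 → replaces 11 → [1, 3, 5, 6, 7, 8]
Six tails, so the longest strictly increasing subsequence has length 6 (e.g. 2, 4, 5, 6, 7, 11).

6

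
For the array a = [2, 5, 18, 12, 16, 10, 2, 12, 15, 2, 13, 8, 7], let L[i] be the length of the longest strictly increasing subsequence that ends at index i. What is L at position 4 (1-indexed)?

dp[i] = 1 + max{dp[j] : j<i, a[j]<a[i]} (or 1 if no such j):
i:      1  2  3  4  5  6  7  8  9 10 11 12 13
a[i]:   2  5 18 12 16 10  2 12 15  2 13  8  7
dp:     1  2  3  3  4  3  1  4  5  1  5  3  3
At index 4 the value is 3.

3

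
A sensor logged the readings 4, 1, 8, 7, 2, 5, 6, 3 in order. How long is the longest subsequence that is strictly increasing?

4

Track the smallest tail for each achievable length (strict):
4 → extends → [4]
1 → replaces 4 → [1]
8 → extends → [1, 8]
7 → replaces 8 → [1, 7]
2 → replaces 7 → [1, 2]
5 → extends → [1, 2, 5]
6 → extends → [1, 2, 5, 6]
3 → replaces 5 → [1, 2, 3, 6]
Four tails, so the longest strictly increasing subsequence has length 4 (e.g. 1, 2, 5, 6).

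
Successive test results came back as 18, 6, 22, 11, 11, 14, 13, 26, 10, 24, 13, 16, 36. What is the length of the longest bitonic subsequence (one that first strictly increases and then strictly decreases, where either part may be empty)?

inc[i] = longest strictly increasing subsequence ending at i; dec[i] = longest strictly decreasing subsequence starting at i:
i:      1  2  3  4  5  6  7  8  9 10 11 12 13
a[i]:  18  6 22 11 11 14 13 26 10 24 13 16 36
inc:    1  1  2  2  2  3  3  4  2  4  3  4  5
dec:    4  1  4  2  2  3  2  3  1  2  1  1  1
Best peak at i=8 (value 26): inc=4, dec=3, length 4+3−1 = 6.

6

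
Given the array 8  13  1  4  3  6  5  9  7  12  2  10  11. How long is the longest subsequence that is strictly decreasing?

4

Negate each value so 'decreasing' becomes 'increasing', then run patience tails on the negated sequence:
-8 → extends → [-8]
-13 → replaces -8 → [-13]
-1 → extends → [-13, -1]
-4 → replaces -1 → [-13, -4]
-3 → extends → [-13, -4, -3]
-6 → replaces -4 → [-13, -6, -3]
-5 → replaces -3 → [-13, -6, -5]
-9 → replaces -6 → [-13, -9, -5]
-7 → replaces -5 → [-13, -9, -7]
-12 → replaces -9 → [-13, -12, -7]
-2 → extends → [-13, -12, -7, -2]
-10 → replaces -7 → [-13, -12, -10, -2]
-11 → replaces -10 → [-13, -12, -11, -2]
Four tails, so the longest strictly decreasing subsequence of the original has length 4.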